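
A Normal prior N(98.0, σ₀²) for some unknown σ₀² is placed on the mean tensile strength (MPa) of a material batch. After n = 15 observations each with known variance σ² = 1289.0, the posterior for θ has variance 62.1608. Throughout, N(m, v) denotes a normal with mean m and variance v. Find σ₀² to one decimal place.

σ₀² = 224.7

For the Normal–Normal model with known σ², precisions add: τ_n = τ₀ + n/σ².
So 1/σ₀² = 1/62.1608 − 15/1289.0 = 0.016087 − 0.011637 = 0.004450.
Hence σ₀² = 1/0.004450 ≈ 224.7.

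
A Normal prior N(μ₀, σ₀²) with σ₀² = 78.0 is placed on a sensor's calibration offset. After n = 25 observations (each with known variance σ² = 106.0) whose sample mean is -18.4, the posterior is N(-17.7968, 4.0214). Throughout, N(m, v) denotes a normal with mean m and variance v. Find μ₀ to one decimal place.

The posterior mean is a precision-weighted average: μ_n = (τ₀μ₀ + τ_data·x̄)/(τ₀+τ_data), with τ₀=1/σ₀² and τ_data=n/σ².
Here τ₀ = 1/78.0 = 0.012821 and τ_data = 25/106.0 = 0.235849, so τ_n = 0.248670.
Rearranging for μ₀: μ₀ = (μ_n·τ_n − τ_data·x̄)/τ₀ = (-17.7968·0.248670 − 0.235849·-18.4) / 0.012821 = -0.085909/0.012821 ≈ -6.7.

μ₀ = -6.7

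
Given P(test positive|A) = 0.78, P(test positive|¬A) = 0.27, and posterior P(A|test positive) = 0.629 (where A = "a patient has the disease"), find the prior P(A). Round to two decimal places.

Bayes' rule in odds form gives O(A|E) = O(A)·[P(E|A)/P(E|¬A)], hence O(A) = O(A|E)/LR.
Posterior odds = 0.629/(1−0.629) = 1.6954. LR = 0.78/0.27 = 2.8889.
Prior odds = 1.6954/2.8889 = 0.5869, so P(A) = 0.5869/(1+0.5869) ≈ 0.37.

P(A) = 0.37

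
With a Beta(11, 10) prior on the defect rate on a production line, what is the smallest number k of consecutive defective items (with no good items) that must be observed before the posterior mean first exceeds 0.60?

After k defective items and 0 good items the posterior is Beta(11+k, 10), with mean (11+k)/(11+10+k).
Set (11+k)/(21+k) > 0.60 and solve: k > (0.60·21 − 11)/(1 − 0.60) = 4.000.
The smallest integer exceeding 4.000 is 5.

k = 5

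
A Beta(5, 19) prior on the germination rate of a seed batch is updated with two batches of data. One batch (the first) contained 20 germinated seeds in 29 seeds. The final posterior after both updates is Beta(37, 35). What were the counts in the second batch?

12 germinated seeds and 7 non-germinating seeds

Sequential conjugate updates are equivalent to a single update on the pooled data, so total successes = posterior α − prior α and total failures = posterior β − prior β.
Total across both batches: 37−5=32 germinated seeds, 35−19=16 non-germinating seeds.
Subtract the first batch: 32−20=12 germinated seeds and 16−9=7 non-germinating seeds.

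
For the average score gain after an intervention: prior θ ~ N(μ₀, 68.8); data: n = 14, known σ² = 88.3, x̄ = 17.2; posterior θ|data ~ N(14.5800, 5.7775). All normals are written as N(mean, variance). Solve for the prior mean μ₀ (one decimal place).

μ₀ = -14.0

With known observation variance, the Normal–Normal posterior has precision τ_n = τ₀ + n/σ² and mean μ_n = (τ₀μ₀ + (n/σ²)x̄)/τ_n.
Here τ₀ = 1/68.8 = 0.014535 and τ_data = 14/88.3 = 0.158550, so τ_n = 0.173085.
Rearranging for μ₀: μ₀ = (μ_n·τ_n − τ_data·x̄)/τ₀ = (14.5800·0.173085 − 0.158550·17.2) / 0.014535 = -0.203481/0.014535 ≈ -14.0.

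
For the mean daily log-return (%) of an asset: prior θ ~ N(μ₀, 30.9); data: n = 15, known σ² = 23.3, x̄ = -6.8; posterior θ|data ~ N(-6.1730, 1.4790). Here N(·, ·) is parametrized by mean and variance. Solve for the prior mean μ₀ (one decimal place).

With known observation variance, the Normal–Normal posterior has precision τ_n = τ₀ + n/σ² and mean μ_n = (τ₀μ₀ + (n/σ²)x̄)/τ_n.
Here τ₀ = 1/30.9 = 0.032362 and τ_data = 15/23.3 = 0.643777, so τ_n = 0.676139.
Rearranging for μ₀: μ₀ = (μ_n·τ_n − τ_data·x̄)/τ₀ = (-6.1730·0.676139 − 0.643777·-6.8) / 0.032362 = 0.203878/0.032362 ≈ 6.3.

μ₀ = 6.3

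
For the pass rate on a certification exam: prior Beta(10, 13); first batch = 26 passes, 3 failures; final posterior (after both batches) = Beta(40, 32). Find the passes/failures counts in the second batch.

Because Beta–binomial updating is additive in the counts, the combined data contributed (α_post−α_prior, β_post−β_prior) successes and failures.
Total across both batches: 40−10=30 passes, 32−13=19 failures.
Subtract the first batch: 30−26=4 passes and 19−3=16 failures.

4 passes and 16 failures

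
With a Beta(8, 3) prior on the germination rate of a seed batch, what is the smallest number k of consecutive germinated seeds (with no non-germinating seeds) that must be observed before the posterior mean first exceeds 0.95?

After k germinated seeds and 0 non-germinating seeds the posterior is Beta(8+k, 3), with mean (8+k)/(8+3+k).
Set (8+k)/(11+k) > 0.95 and solve: k > (0.95·11 − 8)/(1 − 0.95) = 49.000.
The smallest integer exceeding 49.000 is 50.

k = 50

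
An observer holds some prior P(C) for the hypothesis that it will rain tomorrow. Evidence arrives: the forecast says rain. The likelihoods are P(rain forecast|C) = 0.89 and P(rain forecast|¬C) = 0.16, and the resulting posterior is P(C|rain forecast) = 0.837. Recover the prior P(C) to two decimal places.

Bayes' rule in odds form gives O(C|E) = O(C)·[P(E|C)/P(E|¬C)], hence O(C) = O(C|E)/LR.
Posterior odds = 0.837/(1−0.837) = 5.1350. LR = 0.89/0.16 = 5.5625.
Prior odds = 5.1350/5.5625 = 0.9231, so P(C) = 0.9231/(1+0.9231) ≈ 0.48.

P(C) = 0.48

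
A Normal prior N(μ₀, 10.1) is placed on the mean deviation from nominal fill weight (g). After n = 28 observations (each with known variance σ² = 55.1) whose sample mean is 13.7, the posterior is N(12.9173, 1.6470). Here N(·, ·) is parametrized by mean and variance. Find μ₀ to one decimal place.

The posterior mean is a precision-weighted average: μ_n = (τ₀μ₀ + τ_data·x̄)/(τ₀+τ_data), with τ₀=1/σ₀² and τ_data=n/σ².
Here τ₀ = 1/10.1 = 0.099010 and τ_data = 28/55.1 = 0.508167, so τ_n = 0.607177.
Rearranging for μ₀: μ₀ = (μ_n·τ_n − τ_data·x̄)/τ₀ = (12.9173·0.607177 − 0.508167·13.7) / 0.099010 = 0.881200/0.099010 ≈ 8.9.

μ₀ = 8.9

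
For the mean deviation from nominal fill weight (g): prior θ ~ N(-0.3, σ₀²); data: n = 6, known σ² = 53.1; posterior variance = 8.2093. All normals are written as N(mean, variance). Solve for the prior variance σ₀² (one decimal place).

σ₀² = 113.4

Posterior precision equals prior precision plus data precision: 1/σ_n² = 1/σ₀² + n/σ².
So 1/σ₀² = 1/8.2093 − 6/53.1 = 0.121813 − 0.112994 = 0.008819.
Hence σ₀² = 1/0.008819 ≈ 113.4.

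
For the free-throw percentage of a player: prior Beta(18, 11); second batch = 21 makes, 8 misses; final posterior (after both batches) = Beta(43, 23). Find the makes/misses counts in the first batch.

4 makes and 4 misses

Because Beta–binomial updating is additive in the counts, the combined data contributed (α_post−α_prior, β_post−β_prior) successes and failures.
Total across both batches: 43−18=25 makes, 23−11=12 misses.
Subtract the second batch: 25−21=4 makes and 12−8=4 misses.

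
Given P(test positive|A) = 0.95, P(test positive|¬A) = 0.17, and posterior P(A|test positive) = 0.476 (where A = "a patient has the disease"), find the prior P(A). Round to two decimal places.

In odds form, posterior odds = prior odds × likelihood ratio, so prior odds = posterior odds ÷ LR.
Posterior odds = 0.476/(1−0.476) = 0.9084. LR = 0.95/0.17 = 5.5882.
Prior odds = 0.9084/5.5882 = 0.1626, so P(A) = 0.1626/(1+0.1626) ≈ 0.14.

P(A) = 0.14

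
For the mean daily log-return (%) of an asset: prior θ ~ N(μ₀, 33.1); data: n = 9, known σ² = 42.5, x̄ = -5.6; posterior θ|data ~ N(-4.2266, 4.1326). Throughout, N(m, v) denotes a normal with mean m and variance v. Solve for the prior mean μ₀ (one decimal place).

μ₀ = 5.4

With known observation variance, the Normal–Normal posterior has precision τ_n = τ₀ + n/σ² and mean μ_n = (τ₀μ₀ + (n/σ²)x̄)/τ_n.
Here τ₀ = 1/33.1 = 0.030211 and τ_data = 9/42.5 = 0.211765, so τ_n = 0.241976.
Rearranging for μ₀: μ₀ = (μ_n·τ_n − τ_data·x̄)/τ₀ = (-4.2266·0.241976 − 0.211765·-5.6) / 0.030211 = 0.163148/0.030211 ≈ 5.4.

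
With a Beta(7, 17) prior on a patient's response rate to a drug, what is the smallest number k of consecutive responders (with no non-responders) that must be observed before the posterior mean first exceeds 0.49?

k = 10

After k responders and 0 non-responders the posterior is Beta(7+k, 17), with mean (7+k)/(7+17+k).
Set (7+k)/(24+k) > 0.49 and solve: k > (0.49·24 − 7)/(1 − 0.49) = 9.333.
The smallest integer exceeding 9.333 is 10.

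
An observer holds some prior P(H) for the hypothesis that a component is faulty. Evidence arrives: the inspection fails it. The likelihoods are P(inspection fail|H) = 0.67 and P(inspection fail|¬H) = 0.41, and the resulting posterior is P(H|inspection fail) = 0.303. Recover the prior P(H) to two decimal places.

P(H) = 0.21

In odds form, posterior odds = prior odds × likelihood ratio, so prior odds = posterior odds ÷ LR.
Posterior odds = 0.303/(1−0.303) = 0.4347. LR = 0.67/0.41 = 1.6341.
Prior odds = 0.4347/1.6341 = 0.2660, so P(H) = 0.2660/(1+0.2660) ≈ 0.21.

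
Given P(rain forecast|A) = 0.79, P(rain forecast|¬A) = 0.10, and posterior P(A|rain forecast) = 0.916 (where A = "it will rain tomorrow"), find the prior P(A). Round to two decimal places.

P(A) = 0.58

In odds form, posterior odds = prior odds × likelihood ratio, so prior odds = posterior odds ÷ LR.
Posterior odds = 0.916/(1−0.916) = 10.9048. LR = 0.79/0.10 = 7.9000.
Prior odds = 10.9048/7.9000 = 1.3804, so P(A) = 1.3804/(1+1.3804) ≈ 0.58.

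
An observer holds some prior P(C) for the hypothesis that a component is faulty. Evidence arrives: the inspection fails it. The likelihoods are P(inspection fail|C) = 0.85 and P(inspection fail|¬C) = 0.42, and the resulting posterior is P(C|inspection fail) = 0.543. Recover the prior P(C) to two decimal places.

P(C) = 0.37

In odds form, posterior odds = prior odds × likelihood ratio, so prior odds = posterior odds ÷ LR.
Posterior odds = 0.543/(1−0.543) = 1.1882. LR = 0.85/0.42 = 2.0238.
Prior odds = 1.1882/2.0238 = 0.5871, so P(C) = 0.5871/(1+0.5871) ≈ 0.37.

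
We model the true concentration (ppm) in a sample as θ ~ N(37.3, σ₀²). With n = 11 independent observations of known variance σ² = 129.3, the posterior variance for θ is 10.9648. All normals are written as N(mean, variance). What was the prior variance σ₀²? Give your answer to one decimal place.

For the Normal–Normal model with known σ², precisions add: τ_n = τ₀ + n/σ².
So 1/σ₀² = 1/10.9648 − 11/129.3 = 0.091201 − 0.085073 = 0.006128.
Hence σ₀² = 1/0.006128 ≈ 163.2.

σ₀² = 163.2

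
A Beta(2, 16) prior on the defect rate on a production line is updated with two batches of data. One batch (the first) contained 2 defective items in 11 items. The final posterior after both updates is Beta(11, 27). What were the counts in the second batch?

7 defective items and 2 good items

Sequential conjugate updates are equivalent to a single update on the pooled data, so total successes = posterior α − prior α and total failures = posterior β − prior β.
Total across both batches: 11−2=9 defective items, 27−16=11 good items.
Subtract the first batch: 9−2=7 defective items and 11−9=2 good items.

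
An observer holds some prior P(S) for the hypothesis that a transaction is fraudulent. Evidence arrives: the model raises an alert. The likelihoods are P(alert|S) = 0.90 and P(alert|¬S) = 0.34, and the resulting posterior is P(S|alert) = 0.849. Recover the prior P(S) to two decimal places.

Bayes' rule in odds form gives O(S|E) = O(S)·[P(E|S)/P(E|¬S)], hence O(S) = O(S|E)/LR.
Posterior odds = 0.849/(1−0.849) = 5.6225. LR = 0.90/0.34 = 2.6471.
Prior odds = 5.6225/2.6471 = 2.1240, so P(S) = 2.1240/(1+2.1240) ≈ 0.68.

P(S) = 0.68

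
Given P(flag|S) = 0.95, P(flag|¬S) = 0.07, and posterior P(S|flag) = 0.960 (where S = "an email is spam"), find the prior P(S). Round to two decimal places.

P(S) = 0.64

Bayes' rule in odds form gives O(S|E) = O(S)·[P(E|S)/P(E|¬S)], hence O(S) = O(S|E)/LR.
Posterior odds = 0.960/(1−0.960) = 24.0000. LR = 0.95/0.07 = 13.5714.
Prior odds = 24.0000/13.5714 = 1.7684, so P(S) = 1.7684/(1+1.7684) ≈ 0.64.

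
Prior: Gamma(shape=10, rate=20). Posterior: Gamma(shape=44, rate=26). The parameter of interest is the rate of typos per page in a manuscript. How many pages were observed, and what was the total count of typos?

Gamma–Poisson conjugacy: posterior shape = α + Σxᵢ, posterior rate = β + n.
Matching: Σxᵢ = 44 − 10 = 34 and n = 26 − 20 = 6.

n = 6 pages with total 34 typos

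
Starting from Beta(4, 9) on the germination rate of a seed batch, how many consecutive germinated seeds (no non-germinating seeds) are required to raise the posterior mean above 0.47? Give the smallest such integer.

After k germinated seeds and 0 non-germinating seeds the posterior is Beta(4+k, 9), with mean (4+k)/(4+9+k).
Set (4+k)/(13+k) > 0.47 and solve: k > (0.47·13 − 4)/(1 − 0.47) = 3.981.
The smallest integer exceeding 3.981 is 4, and checking k=4: (8)/(17) = 0.4706 > 0.47.

k = 4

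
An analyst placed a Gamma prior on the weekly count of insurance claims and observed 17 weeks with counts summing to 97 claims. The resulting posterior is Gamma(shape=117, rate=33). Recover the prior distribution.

A Gamma(α, β) prior (rate parametrization) on a Poisson rate with n observations summing to S gives posterior Gamma(α+S, β+n).
So α = 117 − 97 = 20 and β = 33 − 17 = 16.

Gamma(shape=20, rate=16)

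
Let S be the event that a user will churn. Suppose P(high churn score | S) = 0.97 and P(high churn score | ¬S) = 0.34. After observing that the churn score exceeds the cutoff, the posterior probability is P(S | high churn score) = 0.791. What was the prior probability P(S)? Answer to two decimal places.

P(S) = 0.57

In odds form, posterior odds = prior odds × likelihood ratio, so prior odds = posterior odds ÷ LR.
Posterior odds = 0.791/(1−0.791) = 3.7847. LR = 0.97/0.34 = 2.8529.
Prior odds = 3.7847/2.8529 = 1.3266, so P(S) = 1.3266/(1+1.3266) ≈ 0.57.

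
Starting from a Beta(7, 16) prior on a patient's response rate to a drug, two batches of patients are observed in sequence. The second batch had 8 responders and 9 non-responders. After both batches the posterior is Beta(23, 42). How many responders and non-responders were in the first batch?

8 responders and 17 non-responders

Because Beta–binomial updating is additive in the counts, the combined data contributed (α_post−α_prior, β_post−β_prior) successes and failures.
Total across both batches: 23−7=16 responders, 42−16=26 non-responders.
Subtract the second batch: 16−8=8 responders and 26−9=17 non-responders.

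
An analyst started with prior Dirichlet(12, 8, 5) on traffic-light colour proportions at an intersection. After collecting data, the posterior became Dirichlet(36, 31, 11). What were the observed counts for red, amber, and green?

counts (24, 23, 6)

For a Dirichlet(α) prior with multinomial counts c, the posterior is Dirichlet(α + c) componentwise.
Counts are posterior − prior componentwise: 36−12=24, 31−8=23, 11−5=6.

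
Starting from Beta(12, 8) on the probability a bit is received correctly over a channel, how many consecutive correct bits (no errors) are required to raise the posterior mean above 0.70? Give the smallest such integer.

k = 7

After k correct bits and 0 errors the posterior is Beta(12+k, 8), with mean (12+k)/(12+8+k).
Set (12+k)/(20+k) > 0.70 and solve: k > (0.70·20 − 12)/(1 − 0.70) = 6.667.
The smallest integer exceeding 6.667 is 7.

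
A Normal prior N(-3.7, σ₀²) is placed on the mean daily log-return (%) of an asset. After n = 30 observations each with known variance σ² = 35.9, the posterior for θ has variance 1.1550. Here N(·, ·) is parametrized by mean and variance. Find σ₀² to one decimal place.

For the Normal–Normal model with known σ², precisions add: τ_n = τ₀ + n/σ².
So 1/σ₀² = 1/1.1550 − 30/35.9 = 0.865801 − 0.835655 = 0.030146.
Hence σ₀² = 1/0.030146 ≈ 33.2.

σ₀² = 33.2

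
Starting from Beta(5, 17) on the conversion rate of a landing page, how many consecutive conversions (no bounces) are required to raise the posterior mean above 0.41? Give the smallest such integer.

After k conversions and 0 bounces the posterior is Beta(5+k, 17), with mean (5+k)/(5+17+k).
Set (5+k)/(22+k) > 0.41 and solve: k > (0.41·22 − 5)/(1 − 0.41) = 6.814.
The smallest integer exceeding 6.814 is 7.

k = 7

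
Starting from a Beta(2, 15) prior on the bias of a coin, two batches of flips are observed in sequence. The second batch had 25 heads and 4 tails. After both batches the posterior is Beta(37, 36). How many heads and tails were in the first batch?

10 heads and 17 tails

Because Beta–binomial updating is additive in the counts, the combined data contributed (α_post−α_prior, β_post−β_prior) successes and failures.
Total across both batches: 37−2=35 heads, 36−15=21 tails.
Subtract the second batch: 35−25=10 heads and 21−4=17 tails.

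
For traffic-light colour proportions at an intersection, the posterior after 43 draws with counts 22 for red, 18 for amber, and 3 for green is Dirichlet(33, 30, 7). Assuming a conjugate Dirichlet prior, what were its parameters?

For a Dirichlet(α) prior with multinomial counts c, the posterior is Dirichlet(α + c) componentwise.
Subtract each count from the matching posterior parameter: 33−22=11, 30−18=12, 7−3=4.

Dirichlet(11, 12, 4)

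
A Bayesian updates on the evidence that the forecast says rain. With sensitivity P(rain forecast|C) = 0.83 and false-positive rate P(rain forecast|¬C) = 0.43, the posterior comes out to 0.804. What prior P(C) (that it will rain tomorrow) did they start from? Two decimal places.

P(C) = 0.68

In odds form, posterior odds = prior odds × likelihood ratio, so prior odds = posterior odds ÷ LR.
Posterior odds = 0.804/(1−0.804) = 4.1020. LR = 0.83/0.43 = 1.9302.
Prior odds = 4.1020/1.9302 = 2.1252, so P(C) = 2.1252/(1+2.1252) ≈ 0.68.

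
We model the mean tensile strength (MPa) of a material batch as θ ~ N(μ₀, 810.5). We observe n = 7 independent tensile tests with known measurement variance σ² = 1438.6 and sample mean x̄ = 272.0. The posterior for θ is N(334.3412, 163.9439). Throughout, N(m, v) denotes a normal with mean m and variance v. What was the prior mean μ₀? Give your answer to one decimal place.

μ₀ = 580.2

The posterior mean is a precision-weighted average: μ_n = (τ₀μ₀ + τ_data·x̄)/(τ₀+τ_data), with τ₀=1/σ₀² and τ_data=n/σ².
Here τ₀ = 1/810.5 = 0.001234 and τ_data = 7/1438.6 = 0.004866, so τ_n = 0.006100.
Rearranging for μ₀: μ₀ = (μ_n·τ_n − τ_data·x̄)/τ₀ = (334.3412·0.006100 − 0.004866·272.0) / 0.001234 = 0.715929/0.001234 ≈ 580.2.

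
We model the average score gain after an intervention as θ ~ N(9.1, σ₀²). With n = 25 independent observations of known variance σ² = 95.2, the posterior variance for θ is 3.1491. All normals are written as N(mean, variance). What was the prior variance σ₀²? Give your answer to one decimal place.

σ₀² = 18.2

For the Normal–Normal model with known σ², precisions add: τ_n = τ₀ + n/σ².
So 1/σ₀² = 1/3.1491 − 25/95.2 = 0.317551 − 0.262605 = 0.054946.
Hence σ₀² = 1/0.054946 ≈ 18.2.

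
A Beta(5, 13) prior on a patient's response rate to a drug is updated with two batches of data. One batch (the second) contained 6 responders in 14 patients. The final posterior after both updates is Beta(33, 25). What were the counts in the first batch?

Sequential conjugate updates are equivalent to a single update on the pooled data, so total successes = posterior α − prior α and total failures = posterior β − prior β.
Total across both batches: 33−5=28 responders, 25−13=12 non-responders.
Subtract the second batch: 28−6=22 responders and 12−8=4 non-responders.

22 responders and 4 non-responders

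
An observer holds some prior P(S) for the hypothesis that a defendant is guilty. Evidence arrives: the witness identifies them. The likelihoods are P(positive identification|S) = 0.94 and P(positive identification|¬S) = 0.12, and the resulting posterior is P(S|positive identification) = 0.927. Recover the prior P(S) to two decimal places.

P(S) = 0.62

Bayes' rule in odds form gives O(S|E) = O(S)·[P(E|S)/P(E|¬S)], hence O(S) = O(S|E)/LR.
Posterior odds = 0.927/(1−0.927) = 12.6986. LR = 0.94/0.12 = 7.8333.
Prior odds = 12.6986/7.8333 = 1.6211, so P(S) = 1.6211/(1+1.6211) ≈ 0.62.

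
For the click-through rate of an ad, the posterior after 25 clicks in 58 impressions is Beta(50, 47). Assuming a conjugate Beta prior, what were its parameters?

A Beta(α, β) prior with s successes and f failures in binomial data gives a Beta(α+s, β+f) posterior.
So α = 50 − 25 = 25 and β = 47 − 33 = 14.

Beta(25, 14)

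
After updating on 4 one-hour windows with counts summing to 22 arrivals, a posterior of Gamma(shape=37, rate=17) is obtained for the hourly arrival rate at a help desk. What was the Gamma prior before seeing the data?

Gamma–Poisson conjugacy: posterior shape = α + Σxᵢ, posterior rate = β + n.
So α = 37 − 22 = 15 and β = 17 − 4 = 13.

Gamma(shape=15, rate=13)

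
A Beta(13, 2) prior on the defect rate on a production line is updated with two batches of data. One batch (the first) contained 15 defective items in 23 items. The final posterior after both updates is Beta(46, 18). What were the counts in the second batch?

18 defective items and 8 good items

Because Beta–binomial updating is additive in the counts, the combined data contributed (α_post−α_prior, β_post−β_prior) successes and failures.
Total across both batches: 46−13=33 defective items, 18−2=16 good items.
Subtract the first batch: 33−15=18 defective items and 16−8=8 good items.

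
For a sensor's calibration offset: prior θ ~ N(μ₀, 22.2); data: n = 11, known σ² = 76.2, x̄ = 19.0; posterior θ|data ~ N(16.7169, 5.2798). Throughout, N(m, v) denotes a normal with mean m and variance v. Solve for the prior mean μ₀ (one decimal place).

μ₀ = 9.4

With known observation variance, the Normal–Normal posterior has precision τ_n = τ₀ + n/σ² and mean μ_n = (τ₀μ₀ + (n/σ²)x̄)/τ_n.
Here τ₀ = 1/22.2 = 0.045045 and τ_data = 11/76.2 = 0.144357, so τ_n = 0.189402.
Rearranging for μ₀: μ₀ = (μ_n·τ_n − τ_data·x̄)/τ₀ = (16.7169·0.189402 − 0.144357·19.0) / 0.045045 = 0.423431/0.045045 ≈ 9.4.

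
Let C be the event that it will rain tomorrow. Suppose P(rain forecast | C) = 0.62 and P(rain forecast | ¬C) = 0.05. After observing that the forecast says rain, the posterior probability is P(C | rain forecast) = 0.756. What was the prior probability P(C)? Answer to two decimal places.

Bayes' rule in odds form gives O(C|E) = O(C)·[P(E|C)/P(E|¬C)], hence O(C) = O(C|E)/LR.
Posterior odds = 0.756/(1−0.756) = 3.0984. LR = 0.62/0.05 = 12.4000.
Prior odds = 3.0984/12.4000 = 0.2499, so P(C) = 0.2499/(1+0.2499) ≈ 0.20.

P(C) = 0.20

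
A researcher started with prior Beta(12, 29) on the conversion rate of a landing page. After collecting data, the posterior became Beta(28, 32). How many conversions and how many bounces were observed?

16 conversions and 3 bounces

Under Beta–binomial conjugacy the posterior parameters are (α+s, β+f).
Match parameters: s=28−12=16, f=32−29=3.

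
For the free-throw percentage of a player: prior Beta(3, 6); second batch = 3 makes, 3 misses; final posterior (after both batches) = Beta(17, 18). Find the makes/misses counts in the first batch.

11 makes and 9 misses

Because Beta–binomial updating is additive in the counts, the combined data contributed (α_post−α_prior, β_post−β_prior) successes and failures.
Total across both batches: 17−3=14 makes, 18−6=12 misses.
Subtract the second batch: 14−3=11 makes and 12−3=9 misses.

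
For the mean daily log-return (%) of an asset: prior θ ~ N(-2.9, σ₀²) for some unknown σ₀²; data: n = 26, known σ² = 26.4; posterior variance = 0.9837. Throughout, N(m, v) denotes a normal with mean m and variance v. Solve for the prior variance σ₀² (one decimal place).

Posterior precision equals prior precision plus data precision: 1/σ_n² = 1/σ₀² + n/σ².
So 1/σ₀² = 1/0.9837 − 26/26.4 = 1.016570 − 0.984848 = 0.031722.
Hence σ₀² = 1/0.031722 ≈ 31.5.

σ₀² = 31.5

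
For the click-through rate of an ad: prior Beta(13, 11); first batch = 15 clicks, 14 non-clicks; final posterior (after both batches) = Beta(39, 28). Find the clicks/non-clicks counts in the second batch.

Because Beta–binomial updating is additive in the counts, the combined data contributed (α_post−α_prior, β_post−β_prior) successes and failures.
Total across both batches: 39−13=26 clicks, 28−11=17 non-clicks.
Subtract the first batch: 26−15=11 clicks and 17−14=3 non-clicks.

11 clicks and 3 non-clicks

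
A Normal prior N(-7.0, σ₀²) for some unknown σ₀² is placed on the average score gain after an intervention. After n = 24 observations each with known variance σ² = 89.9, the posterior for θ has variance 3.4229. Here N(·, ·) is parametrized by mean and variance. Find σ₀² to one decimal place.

σ₀² = 39.7

Posterior precision equals prior precision plus data precision: 1/σ_n² = 1/σ₀² + n/σ².
So 1/σ₀² = 1/3.4229 − 24/89.9 = 0.292150 − 0.266963 = 0.025187.
Hence σ₀² = 1/0.025187 ≈ 39.7.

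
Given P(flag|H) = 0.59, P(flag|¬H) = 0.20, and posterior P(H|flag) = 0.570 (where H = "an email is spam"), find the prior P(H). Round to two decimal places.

P(H) = 0.31

Bayes' rule in odds form gives O(H|E) = O(H)·[P(E|H)/P(E|¬H)], hence O(H) = O(H|E)/LR.
Posterior odds = 0.570/(1−0.570) = 1.3256. LR = 0.59/0.20 = 2.9500.
Prior odds = 1.3256/2.9500 = 0.4494, so P(H) = 0.4494/(1+0.4494) ≈ 0.31.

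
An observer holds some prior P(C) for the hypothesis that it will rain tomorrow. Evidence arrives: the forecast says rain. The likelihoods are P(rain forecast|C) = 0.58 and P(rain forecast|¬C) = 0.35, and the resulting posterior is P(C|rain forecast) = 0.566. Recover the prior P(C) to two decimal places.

In odds form, posterior odds = prior odds × likelihood ratio, so prior odds = posterior odds ÷ LR.
Posterior odds = 0.566/(1−0.566) = 1.3041. LR = 0.58/0.35 = 1.6571.
Prior odds = 1.3041/1.6571 = 0.7870, so P(C) = 0.7870/(1+0.7870) ≈ 0.44.

P(C) = 0.44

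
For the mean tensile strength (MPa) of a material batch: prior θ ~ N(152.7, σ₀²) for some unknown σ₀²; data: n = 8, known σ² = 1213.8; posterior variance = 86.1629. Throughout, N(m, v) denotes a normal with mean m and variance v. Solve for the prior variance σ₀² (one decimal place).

σ₀² = 199.4

For the Normal–Normal model with known σ², precisions add: τ_n = τ₀ + n/σ².
So 1/σ₀² = 1/86.1629 − 8/1213.8 = 0.011606 − 0.006591 = 0.005015.
Hence σ₀² = 1/0.005015 ≈ 199.4.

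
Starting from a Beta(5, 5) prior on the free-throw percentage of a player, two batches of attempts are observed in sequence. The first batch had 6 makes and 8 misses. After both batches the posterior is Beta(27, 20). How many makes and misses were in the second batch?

16 makes and 7 misses

Sequential conjugate updates are equivalent to a single update on the pooled data, so total successes = posterior α − prior α and total failures = posterior β − prior β.
Total across both batches: 27−5=22 makes, 20−5=15 misses.
Subtract the first batch: 22−6=16 makes and 15−8=7 misses.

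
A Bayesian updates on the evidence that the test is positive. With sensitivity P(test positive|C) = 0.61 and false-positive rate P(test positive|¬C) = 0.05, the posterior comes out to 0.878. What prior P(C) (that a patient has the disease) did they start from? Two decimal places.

Bayes' rule in odds form gives O(C|E) = O(C)·[P(E|C)/P(E|¬C)], hence O(C) = O(C|E)/LR.
Posterior odds = 0.878/(1−0.878) = 7.1967. LR = 0.61/0.05 = 12.2000.
Prior odds = 7.1967/12.2000 = 0.5899, so P(C) = 0.5899/(1+0.5899) ≈ 0.37.

P(C) = 0.37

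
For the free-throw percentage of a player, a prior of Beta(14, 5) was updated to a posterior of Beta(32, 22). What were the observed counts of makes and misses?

18 makes and 17 misses

Under Beta–binomial conjugacy the posterior parameters are (α+s, β+f).
So s = 32 − 14 = 18 and f = 22 − 5 = 17.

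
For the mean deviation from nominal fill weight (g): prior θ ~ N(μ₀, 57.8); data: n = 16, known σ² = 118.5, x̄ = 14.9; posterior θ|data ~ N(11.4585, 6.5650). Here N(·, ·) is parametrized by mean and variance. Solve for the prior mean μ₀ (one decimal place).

With known observation variance, the Normal–Normal posterior has precision τ_n = τ₀ + n/σ² and mean μ_n = (τ₀μ₀ + (n/σ²)x̄)/τ_n.
Here τ₀ = 1/57.8 = 0.017301 and τ_data = 16/118.5 = 0.135021, so τ_n = 0.152322.
Rearranging for μ₀: μ₀ = (μ_n·τ_n − τ_data·x̄)/τ₀ = (11.4585·0.152322 − 0.135021·14.9) / 0.017301 = -0.266431/0.017301 ≈ -15.4.

μ₀ = -15.4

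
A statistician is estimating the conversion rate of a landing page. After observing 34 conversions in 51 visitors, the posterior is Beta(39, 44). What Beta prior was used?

Beta(5, 27)

Under Beta–binomial conjugacy the posterior parameters are (a+s, b+f).
So a = 39 − 34 = 5 and b = 44 − 17 = 27.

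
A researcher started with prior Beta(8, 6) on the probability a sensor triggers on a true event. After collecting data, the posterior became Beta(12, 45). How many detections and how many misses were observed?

Beta is conjugate to the binomial likelihood: posterior = Beta(a+s, b+f).
So s = 12 − 8 = 4 and f = 45 − 6 = 39.

4 detections and 39 misses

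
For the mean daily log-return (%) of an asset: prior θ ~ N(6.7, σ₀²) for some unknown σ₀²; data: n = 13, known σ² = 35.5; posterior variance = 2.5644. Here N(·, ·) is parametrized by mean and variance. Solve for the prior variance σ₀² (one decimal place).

Posterior precision equals prior precision plus data precision: 1/σ_n² = 1/σ₀² + n/σ².
So 1/σ₀² = 1/2.5644 − 13/35.5 = 0.389955 − 0.366197 = 0.023758.
Hence σ₀² = 1/0.023758 ≈ 42.1.

σ₀² = 42.1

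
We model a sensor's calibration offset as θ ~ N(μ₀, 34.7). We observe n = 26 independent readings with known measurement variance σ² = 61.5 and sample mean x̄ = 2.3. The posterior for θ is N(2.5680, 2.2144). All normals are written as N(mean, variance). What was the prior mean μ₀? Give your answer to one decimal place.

μ₀ = 6.5

With known observation variance, the Normal–Normal posterior has precision τ_n = τ₀ + n/σ² and mean μ_n = (τ₀μ₀ + (n/σ²)x̄)/τ_n.
Here τ₀ = 1/34.7 = 0.028818 and τ_data = 26/61.5 = 0.422764, so τ_n = 0.451582.
Rearranging for μ₀: μ₀ = (μ_n·τ_n − τ_data·x̄)/τ₀ = (2.5680·0.451582 − 0.422764·2.3) / 0.028818 = 0.187305/0.028818 ≈ 6.5.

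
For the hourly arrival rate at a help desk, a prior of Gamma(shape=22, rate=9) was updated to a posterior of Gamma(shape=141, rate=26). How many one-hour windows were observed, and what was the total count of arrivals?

A Gamma(α, β) prior (rate parametrization) on a Poisson rate with n observations summing to S gives posterior Gamma(α+S, β+n).
Matching: Σxᵢ = 141 − 22 = 119 and n = 26 − 9 = 17.

n = 17 one-hour windows with total 119 arrivals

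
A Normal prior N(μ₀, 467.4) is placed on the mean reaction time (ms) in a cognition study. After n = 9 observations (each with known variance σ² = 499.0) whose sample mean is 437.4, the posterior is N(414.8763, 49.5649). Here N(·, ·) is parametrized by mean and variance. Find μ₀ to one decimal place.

The posterior mean is a precision-weighted average: μ_n = (τ₀μ₀ + τ_data·x̄)/(τ₀+τ_data), with τ₀=1/σ₀² and τ_data=n/σ².
Here τ₀ = 1/467.4 = 0.002139 and τ_data = 9/499.0 = 0.018036, so τ_n = 0.020175.
Rearranging for μ₀: μ₀ = (μ_n·τ_n − τ_data·x̄)/τ₀ = (414.8763·0.020175 − 0.018036·437.4) / 0.002139 = 0.481183/0.002139 ≈ 225.0.

μ₀ = 225.0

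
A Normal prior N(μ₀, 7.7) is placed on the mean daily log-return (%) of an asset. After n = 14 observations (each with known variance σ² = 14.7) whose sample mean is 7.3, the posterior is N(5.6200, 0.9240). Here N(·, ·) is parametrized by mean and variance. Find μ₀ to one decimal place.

μ₀ = -6.7

The posterior mean is a precision-weighted average: μ_n = (τ₀μ₀ + τ_data·x̄)/(τ₀+τ_data), with τ₀=1/σ₀² and τ_data=n/σ².
Here τ₀ = 1/7.7 = 0.129870 and τ_data = 14/14.7 = 0.952381, so τ_n = 1.082251.
Rearranging for μ₀: μ₀ = (μ_n·τ_n − τ_data·x̄)/τ₀ = (5.6200·1.082251 − 0.952381·7.3) / 0.129870 = -0.870131/0.129870 ≈ -6.7.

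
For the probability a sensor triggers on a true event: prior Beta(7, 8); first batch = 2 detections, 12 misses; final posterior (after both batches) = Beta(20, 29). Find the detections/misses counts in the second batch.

Because Beta–binomial updating is additive in the counts, the combined data contributed (α_post−α_prior, β_post−β_prior) successes and failures.
Total across both batches: 20−7=13 detections, 29−8=21 misses.
Subtract the first batch: 13−2=11 detections and 21−12=9 misses.

11 detections and 9 misses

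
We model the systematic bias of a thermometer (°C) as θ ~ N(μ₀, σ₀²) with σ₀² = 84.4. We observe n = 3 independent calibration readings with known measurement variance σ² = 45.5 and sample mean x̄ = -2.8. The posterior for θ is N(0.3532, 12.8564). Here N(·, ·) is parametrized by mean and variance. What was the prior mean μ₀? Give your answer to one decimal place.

μ₀ = 17.9

With known observation variance, the Normal–Normal posterior has precision τ_n = τ₀ + n/σ² and mean μ_n = (τ₀μ₀ + (n/σ²)x̄)/τ_n.
Here τ₀ = 1/84.4 = 0.011848 and τ_data = 3/45.5 = 0.065934, so τ_n = 0.077782.
Rearranging for μ₀: μ₀ = (μ_n·τ_n − τ_data·x̄)/τ₀ = (0.3532·0.077782 − 0.065934·-2.8) / 0.011848 = 0.212088/0.011848 ≈ 17.9.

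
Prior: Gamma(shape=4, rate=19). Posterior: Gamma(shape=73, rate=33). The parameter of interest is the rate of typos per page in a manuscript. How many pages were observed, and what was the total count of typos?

n = 14 pages with total 69 typos

A Gamma(α, β) prior (rate parametrization) on a Poisson rate with n observations summing to S gives posterior Gamma(α+S, β+n).
Matching: Σxᵢ = 73 − 4 = 69 and n = 33 − 19 = 14.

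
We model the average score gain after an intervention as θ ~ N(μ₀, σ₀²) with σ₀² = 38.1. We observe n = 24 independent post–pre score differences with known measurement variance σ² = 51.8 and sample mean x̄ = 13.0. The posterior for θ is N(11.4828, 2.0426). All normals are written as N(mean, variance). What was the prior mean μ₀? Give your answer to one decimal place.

With known observation variance, the Normal–Normal posterior has precision τ_n = τ₀ + n/σ² and mean μ_n = (τ₀μ₀ + (n/σ²)x̄)/τ_n.
Here τ₀ = 1/38.1 = 0.026247 and τ_data = 24/51.8 = 0.463320, so τ_n = 0.489567.
Rearranging for μ₀: μ₀ = (μ_n·τ_n − τ_data·x̄)/τ₀ = (11.4828·0.489567 − 0.463320·13.0) / 0.026247 = -0.401560/0.026247 ≈ -15.3.

μ₀ = -15.3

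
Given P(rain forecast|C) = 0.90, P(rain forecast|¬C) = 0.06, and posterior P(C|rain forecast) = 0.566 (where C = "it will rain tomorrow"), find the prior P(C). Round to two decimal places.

P(C) = 0.08

In odds form, posterior odds = prior odds × likelihood ratio, so prior odds = posterior odds ÷ LR.
Posterior odds = 0.566/(1−0.566) = 1.3041. LR = 0.90/0.06 = 15.0000.
Prior odds = 1.3041/15.0000 = 0.0869, so P(C) = 0.0869/(1+0.0869) ≈ 0.08.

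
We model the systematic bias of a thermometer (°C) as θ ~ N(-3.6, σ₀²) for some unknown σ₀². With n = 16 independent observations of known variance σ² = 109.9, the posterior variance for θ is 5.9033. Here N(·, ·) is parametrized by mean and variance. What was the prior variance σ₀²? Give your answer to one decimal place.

σ₀² = 42.0

For the Normal–Normal model with known σ², precisions add: τ_n = τ₀ + n/σ².
So 1/σ₀² = 1/5.9033 − 16/109.9 = 0.169397 − 0.145587 = 0.023810.
Hence σ₀² = 1/0.023810 ≈ 42.0.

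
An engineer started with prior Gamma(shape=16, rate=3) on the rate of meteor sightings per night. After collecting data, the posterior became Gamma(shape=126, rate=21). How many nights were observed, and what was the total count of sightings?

n = 18 nights with total 110 sightings

Gamma–Poisson conjugacy: posterior shape = α + Σxᵢ, posterior rate = β + n.
Matching: Σxᵢ = 126 − 16 = 110 and n = 21 − 3 = 18.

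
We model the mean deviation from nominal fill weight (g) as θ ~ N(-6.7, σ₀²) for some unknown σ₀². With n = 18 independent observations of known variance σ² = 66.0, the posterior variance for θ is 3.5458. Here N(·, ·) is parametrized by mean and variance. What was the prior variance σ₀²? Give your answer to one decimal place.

For the Normal–Normal model with known σ², precisions add: τ_n = τ₀ + n/σ².
So 1/σ₀² = 1/3.5458 − 18/66.0 = 0.282024 − 0.272727 = 0.009297.
Hence σ₀² = 1/0.009297 ≈ 107.6.

σ₀² = 107.6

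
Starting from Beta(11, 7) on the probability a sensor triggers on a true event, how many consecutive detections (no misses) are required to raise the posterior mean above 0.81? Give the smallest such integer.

k = 19

After k detections and 0 misses the posterior is Beta(11+k, 7), with mean (11+k)/(11+7+k).
Set (11+k)/(18+k) > 0.81 and solve: k > (0.81·18 − 11)/(1 − 0.81) = 18.842.
The smallest integer exceeding 18.842 is 19, and checking k=19: (30)/(37) = 0.8108 > 0.81.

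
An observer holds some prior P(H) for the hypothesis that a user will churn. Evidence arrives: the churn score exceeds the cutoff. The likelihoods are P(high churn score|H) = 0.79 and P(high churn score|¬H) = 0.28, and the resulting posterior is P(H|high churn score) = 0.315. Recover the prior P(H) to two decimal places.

Bayes' rule in odds form gives O(H|E) = O(H)·[P(E|H)/P(E|¬H)], hence O(H) = O(H|E)/LR.
Posterior odds = 0.315/(1−0.315) = 0.4599. LR = 0.79/0.28 = 2.8214.
Prior odds = 0.4599/2.8214 = 0.1630, so P(H) = 0.1630/(1+0.1630) ≈ 0.14.

P(H) = 0.14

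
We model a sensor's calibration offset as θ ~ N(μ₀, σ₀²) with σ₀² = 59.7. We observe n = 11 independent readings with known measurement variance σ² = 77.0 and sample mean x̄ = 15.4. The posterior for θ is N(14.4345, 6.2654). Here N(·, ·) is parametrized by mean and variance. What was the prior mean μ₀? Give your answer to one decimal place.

With known observation variance, the Normal–Normal posterior has precision τ_n = τ₀ + n/σ² and mean μ_n = (τ₀μ₀ + (n/σ²)x̄)/τ_n.
Here τ₀ = 1/59.7 = 0.016750 and τ_data = 11/77.0 = 0.142857, so τ_n = 0.159607.
Rearranging for μ₀: μ₀ = (μ_n·τ_n − τ_data·x̄)/τ₀ = (14.4345·0.159607 − 0.142857·15.4) / 0.016750 = 0.103849/0.016750 ≈ 6.2.

μ₀ = 6.2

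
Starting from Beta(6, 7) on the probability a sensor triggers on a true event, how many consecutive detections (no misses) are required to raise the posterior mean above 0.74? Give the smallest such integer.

k = 14

After k detections and 0 misses the posterior is Beta(6+k, 7), with mean (6+k)/(6+7+k).
Set (6+k)/(13+k) > 0.74 and solve: k > (0.74·13 − 6)/(1 − 0.74) = 13.923.
The smallest integer exceeding 13.923 is 14.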